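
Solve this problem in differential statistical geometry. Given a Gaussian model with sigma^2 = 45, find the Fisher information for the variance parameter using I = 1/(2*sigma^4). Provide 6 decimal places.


Fisher information for variance: I(sigma^2) = 1/(2*sigma^4).
sigma^2 = 45, so sigma^4 = 2025.
I = 1/(2*2025) = 1/4050 = 0.000247

0.000247


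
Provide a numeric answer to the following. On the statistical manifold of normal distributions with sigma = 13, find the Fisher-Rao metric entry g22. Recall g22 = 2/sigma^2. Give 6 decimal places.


For the 2-parameter normal family, the Fisher metric has:
  g11 = 1/sigma^2, g22 = 2/sigma^2.
sigma = 13, sigma^2 = 169.
g22 = 0.011834

0.011834


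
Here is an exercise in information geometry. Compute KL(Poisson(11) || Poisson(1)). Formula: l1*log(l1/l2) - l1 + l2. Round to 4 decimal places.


KL divergence for Poisson:
KL = l1*log(l1/l2) - l1 + l2.
l1 = 11, l2 = 1.
log(11/1) = 2.397895.
l1*log(l1/l2) = 11 * 2.397895 = 26.376848.
KL = 26.376848 - 11 + 1 = 16.3768

16.3768


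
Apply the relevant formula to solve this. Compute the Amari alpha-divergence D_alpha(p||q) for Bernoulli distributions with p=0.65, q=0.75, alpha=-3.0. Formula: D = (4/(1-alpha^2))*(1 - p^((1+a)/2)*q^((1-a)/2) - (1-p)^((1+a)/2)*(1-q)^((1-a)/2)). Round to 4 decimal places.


Amari alpha-divergence:
D = (4/(1-alpha^2))*(1 - p^((1+a)/2)*q^((1-a)/2) - (1-p)^((1+a)/2)*(1-q)^((1-a)/2)).
alpha = -3.0, p = 0.65, q = 0.75.
e1 = (1+alpha)/2 = -1.0, e2 = (1-alpha)/2 = 2.0.
t1 = p^e1 * q^e2 = 0.65^-1.0 * 0.75^2.0 = 0.865385.
t2 = (1-p)^e1 * (1-q)^e2 = 0.35^-1.0 * 0.25^2.0 = 0.178571.
4/(1-alpha^2) = -0.5.
D = -0.5*(1 - 0.865385 - 0.178571) = 0.0220

0.0220


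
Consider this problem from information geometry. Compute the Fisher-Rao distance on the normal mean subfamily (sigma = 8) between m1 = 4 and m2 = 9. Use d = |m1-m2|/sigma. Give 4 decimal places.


On the fixed-variance normal subfamily, geodesic distance = |m1-m2|/sigma.
|4 - 9| = 5.
sigma = 8.
d = 5/8 = 0.6250

0.6250


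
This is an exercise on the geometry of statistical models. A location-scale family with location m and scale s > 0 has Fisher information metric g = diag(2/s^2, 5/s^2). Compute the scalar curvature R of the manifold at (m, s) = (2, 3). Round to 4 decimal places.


The metric has the form g = (A dm^2 + B ds^2)/s^2 with A = 2, B = 5.
Substitute u = sqrt(A/B)*m: g = B*(du^2 + ds^2)/s^2, i.e. B times the
Poincare upper half-plane metric, which has constant Gaussian curvature -1.
Scaling a 2D metric by a constant c divides the Gaussian curvature by c,
so K = -1/B = -1/(5) = -0.2000 everywhere (the point (m, s) = (2, 3) is irrelevant:
the curvature is constant).
Scalar curvature in dimension 2: R = 2K = -2/(5) = -0.4000.

-0.4000


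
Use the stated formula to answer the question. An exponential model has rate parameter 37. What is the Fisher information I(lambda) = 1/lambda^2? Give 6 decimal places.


Fisher information for exponential: I(lambda) = 1/lambda^2.
lambda = 37, lambda^2 = 1369.
I = 1/1369 = 0.000730

0.000730


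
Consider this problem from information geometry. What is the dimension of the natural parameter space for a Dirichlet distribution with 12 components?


Exponential family dimension calculation:
Dirichlet with 12 components has 12 natural parameters.

12


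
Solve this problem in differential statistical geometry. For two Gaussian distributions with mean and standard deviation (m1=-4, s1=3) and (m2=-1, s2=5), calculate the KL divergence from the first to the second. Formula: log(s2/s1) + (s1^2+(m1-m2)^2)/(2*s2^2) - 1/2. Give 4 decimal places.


KL divergence between normal distributions:
KL = log(s2/s1) + (s1^2 + (m1-m2)^2)/(2*s2^2) - 1/2.
log(5/3) = 0.510826.
(3^2 + (-4--1)^2)/(2*5^2) = (9 + 9)/50 = 0.36.
KL = 0.510826 + 0.36 - 0.5 = 0.3708

0.3708


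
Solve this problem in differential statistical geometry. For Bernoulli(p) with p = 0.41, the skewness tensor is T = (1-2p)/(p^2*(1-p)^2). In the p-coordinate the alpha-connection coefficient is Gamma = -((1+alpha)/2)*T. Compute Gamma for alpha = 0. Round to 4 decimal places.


Skewness (Amari-Chentsov) tensor: T = (1-2p)/(p^2*(1-p)^2).
p = 0.41, 1-2p = 0.18, p^2 = 0.1681, (1-p)^2 = 0.3481.
T = 0.18/(0.1681 * 0.3481) = 3.076102.
In the p-coordinate, Gamma^(alpha) = Gamma^(0) - (alpha/2)*T with Gamma^(0) = (1/2)*g'(p) = -T/2,
so Gamma^(alpha) = -((1+alpha)/2)*T.
alpha = 0, -(1+alpha)/2 = -0.5.
Gamma = -0.5 * 3.076102 = -1.5381

-1.5381


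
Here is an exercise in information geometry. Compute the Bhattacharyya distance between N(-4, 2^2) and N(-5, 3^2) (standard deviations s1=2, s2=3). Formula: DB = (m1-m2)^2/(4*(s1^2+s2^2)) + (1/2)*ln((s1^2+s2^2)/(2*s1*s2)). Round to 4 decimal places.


Bhattacharyya distance between two Gaussians:
DB = (m1-m2)^2/(4*(s1^2+s2^2)) + (1/2)*ln((s1^2+s2^2)/(2*s1*s2)).
(m1-m2)^2 = (1)^2 = 1.
s1^2+s2^2 = 4 + 9 = 13.
term1 = 1/52 = 0.019231.
term2 = 0.5*ln(13/12.0) = 0.040021.
DB = 0.019231 + 0.040021 = 0.0593

0.0593


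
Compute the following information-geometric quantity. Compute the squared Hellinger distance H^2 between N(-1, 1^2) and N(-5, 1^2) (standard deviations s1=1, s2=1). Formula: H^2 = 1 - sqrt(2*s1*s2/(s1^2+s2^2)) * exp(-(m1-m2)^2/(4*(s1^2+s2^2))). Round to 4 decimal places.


Squared Hellinger distance for Gaussians:
H^2 = 1 - sqrt(2*s1*s2/(s1^2+s2^2)) * exp(-(m1-m2)^2/(4*(s1^2+s2^2))).
s1^2 = 1, s2^2 = 1, s1^2+s2^2 = 2.
sqrt(2*1*1/(2)) = 1.0.
(m1-m2)^2 = (4)^2 = 16.
exp(-16/(4*2)) = exp(-2.0) = 0.135335.
H^2 = 1 - 1.0*0.135335 = 0.8647

0.8647


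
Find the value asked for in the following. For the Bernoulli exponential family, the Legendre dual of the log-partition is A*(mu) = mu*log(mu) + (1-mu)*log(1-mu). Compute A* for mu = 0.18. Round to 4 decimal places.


Legendre transform for Bernoulli:
A*(mu) = mu*log(mu) + (1-mu)*log(1-mu).
mu = 0.18, 1-mu = 0.82.
mu*log(mu) = 0.18*log(0.18) = -0.308664.
(1-mu)*log(1-mu) = 0.82*log(0.82) = -0.16273.
A* = -0.308664 + -0.16273 = -0.4714

-0.4714


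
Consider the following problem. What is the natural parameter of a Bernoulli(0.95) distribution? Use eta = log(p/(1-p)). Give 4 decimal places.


Natural parameter for Bernoulli: eta = log(p/(1-p)).
p = 0.95, 1-p = 0.05.
p/(1-p) = 19.0.
eta = log(19.0) = 2.9444

2.9444


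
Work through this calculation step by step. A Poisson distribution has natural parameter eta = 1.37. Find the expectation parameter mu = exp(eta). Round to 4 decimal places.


Expectation parameter for Poisson exponential family:
mu = exp(eta).
eta = 1.37.
mu = exp(1.37) = 3.9354

3.9354


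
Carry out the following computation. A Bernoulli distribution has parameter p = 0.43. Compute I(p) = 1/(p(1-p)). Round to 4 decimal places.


For Bernoulli(p), Fisher information is I(p) = 1/(p*(1-p)).
p = 0.43, 1-p = 0.57.
p*(1-p) = 0.2451.
I(p) = 1/0.2451 = 4.0800

4.0800


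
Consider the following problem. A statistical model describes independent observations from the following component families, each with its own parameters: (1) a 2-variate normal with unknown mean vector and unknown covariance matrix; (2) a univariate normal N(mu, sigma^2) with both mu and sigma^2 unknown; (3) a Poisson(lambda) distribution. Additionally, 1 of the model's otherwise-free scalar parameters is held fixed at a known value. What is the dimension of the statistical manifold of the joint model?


The dimension of a statistical manifold equals the number of free
(independent) real parameters of the model. For a product of independent
blocks the parameter counts add.
- 2-variate normal: 2 (mean) + 2*3/2 = 3 (symmetric covariance) = 5.
- normal (mu, sigma^2): 2.
- Poisson (lambda): 1.
Total = 5 + 2 + 1 = 8.
1 parameter(s) fixed at known values: 8 - 1 = 7.
Dimension = 7

7


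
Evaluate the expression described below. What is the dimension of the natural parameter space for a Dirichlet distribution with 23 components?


Exponential family dimension calculation:
Dirichlet with 23 components has 23 natural parameters.

23


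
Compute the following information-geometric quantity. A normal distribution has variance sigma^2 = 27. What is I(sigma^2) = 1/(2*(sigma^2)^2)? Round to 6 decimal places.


Fisher information for variance: I(sigma^2) = 1/(2*sigma^4).
sigma^2 = 27, so sigma^4 = 729.
I = 1/(2*729) = 1/1458 = 0.000686

0.000686


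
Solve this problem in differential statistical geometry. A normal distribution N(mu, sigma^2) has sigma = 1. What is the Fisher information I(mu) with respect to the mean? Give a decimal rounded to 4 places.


The Fisher information for the mean of a normal distribution is I(mu) = 1/sigma^2.
sigma = 1, so sigma^2 = 1.
I(mu) = 1/1 = 1.0000

1.0000


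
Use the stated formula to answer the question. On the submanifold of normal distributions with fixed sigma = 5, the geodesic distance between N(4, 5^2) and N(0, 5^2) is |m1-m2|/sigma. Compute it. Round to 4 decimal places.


On the fixed-variance normal subfamily, geodesic distance = |m1-m2|/sigma.
|4 - 0| = 4.
sigma = 5.
d = 4/5 = 0.8000

0.8000


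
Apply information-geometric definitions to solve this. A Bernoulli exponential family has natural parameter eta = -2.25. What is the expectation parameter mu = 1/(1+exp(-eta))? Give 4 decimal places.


Dual coordinate (expectation parameter) for Bernoulli:
mu = 1/(1+exp(-eta)).
eta = -2.25.
exp(-eta) = exp(2.25) = 9.487736.
mu = 1/(1+9.487736) = 0.0953

0.0953


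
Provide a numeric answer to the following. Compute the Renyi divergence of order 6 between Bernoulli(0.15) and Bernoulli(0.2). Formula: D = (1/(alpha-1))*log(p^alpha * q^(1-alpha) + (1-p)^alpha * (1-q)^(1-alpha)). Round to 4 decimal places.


Renyi divergence of order alpha between Bernoulli distributions:
D = (1/(alpha-1))*log(p^alpha * q^(1-alpha) + (1-p)^alpha * (1-q)^(1-alpha)).
alpha = 6, p = 0.15, q = 0.2.
p^alpha * q^(1-alpha) = 0.15^6 * 0.2^-5 = 0.035596.
(1-p)^alpha * (1-q)^(1-alpha) = 0.85^6 * 0.8^-5 = 1.150969.
sum = 0.035596 + 1.150969 = 1.186565.
D = (1/5)*log(1.186565) = 0.0342

0.0342


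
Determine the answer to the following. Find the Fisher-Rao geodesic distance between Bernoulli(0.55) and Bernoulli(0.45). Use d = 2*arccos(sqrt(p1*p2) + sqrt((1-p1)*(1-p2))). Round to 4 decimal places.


Geodesic distance on Bernoulli manifold:
d(p1,p2) = 2*arccos(sqrt(p1*p2) + sqrt((1-p1)*(1-p2))).
sqrt(p1*p2) = sqrt(0.55*0.45) = 0.497494.
sqrt((1-p1)*(1-p2)) = sqrt(0.45*0.55) = 0.497494.
arg = 0.497494 + 0.497494 = 0.994987.
d = 2*arccos(0.994987) = 0.2003

0.2003


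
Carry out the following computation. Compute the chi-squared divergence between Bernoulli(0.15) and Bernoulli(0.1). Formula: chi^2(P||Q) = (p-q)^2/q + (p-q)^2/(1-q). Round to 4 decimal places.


Chi-squared divergence between Bernoulli distributions:
chi^2 = (p-q)^2/q + (p-q)^2/(1-q).
p = 0.15, q = 0.1, p-q = 0.05.
(p-q)^2 = 0.0025.
term1 = 0.0025/0.1 = 0.025.
term2 = 0.0025/0.9 = 0.002778.
chi^2 = 0.025 + 0.002778 = 0.0278

0.0278


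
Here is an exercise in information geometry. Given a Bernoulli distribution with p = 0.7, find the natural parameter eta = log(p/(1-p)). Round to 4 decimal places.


Natural parameter for Bernoulli: eta = log(p/(1-p)).
p = 0.7, 1-p = 0.3.
p/(1-p) = 2.333333.
eta = log(2.333333) = 0.8473

0.8473


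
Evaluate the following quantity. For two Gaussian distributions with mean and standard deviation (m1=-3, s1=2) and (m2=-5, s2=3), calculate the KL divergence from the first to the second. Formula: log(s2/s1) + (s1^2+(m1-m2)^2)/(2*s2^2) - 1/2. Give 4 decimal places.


KL divergence between normal distributions:
KL = log(s2/s1) + (s1^2 + (m1-m2)^2)/(2*s2^2) - 1/2.
log(3/2) = 0.405465.
(2^2 + (-3--5)^2)/(2*3^2) = (4 + 4)/18 = 0.444444.
KL = 0.405465 + 0.444444 - 0.5 = 0.3499

0.3499


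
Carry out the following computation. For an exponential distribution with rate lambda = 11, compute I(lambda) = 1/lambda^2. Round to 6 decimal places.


Fisher information for exponential: I(lambda) = 1/lambda^2.
lambda = 11, lambda^2 = 121.
I = 1/121 = 0.008264

0.008264


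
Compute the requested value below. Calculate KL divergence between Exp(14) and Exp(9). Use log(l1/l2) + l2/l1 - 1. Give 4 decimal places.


KL divergence for exponential family:
KL = log(l1/l2) + l2/l1 - 1.
log(14/9) = 0.441833.
9/14 = 0.642857.
KL = 0.441833 + 0.642857 - 1 = 0.0847

0.0847


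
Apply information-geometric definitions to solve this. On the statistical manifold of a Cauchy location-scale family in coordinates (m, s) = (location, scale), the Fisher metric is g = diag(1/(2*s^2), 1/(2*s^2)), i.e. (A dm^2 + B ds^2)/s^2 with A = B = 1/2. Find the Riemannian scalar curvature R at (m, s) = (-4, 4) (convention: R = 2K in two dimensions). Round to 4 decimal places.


The metric has the form g = (A dm^2 + B ds^2)/s^2 with A = 1/2, B = 1/2.
Substitute u = sqrt(A/B)*m: g = B*(du^2 + ds^2)/s^2, i.e. B times the
Poincare upper half-plane metric, which has constant Gaussian curvature -1.
Scaling a 2D metric by a constant c divides the Gaussian curvature by c,
so K = -1/B = -1/(1/2) = -2.0000 everywhere (the point (m, s) = (-4, 4) is irrelevant:
the curvature is constant).
Scalar curvature in dimension 2: R = 2K = -2/(1/2) = -4.0000.

-4.0000


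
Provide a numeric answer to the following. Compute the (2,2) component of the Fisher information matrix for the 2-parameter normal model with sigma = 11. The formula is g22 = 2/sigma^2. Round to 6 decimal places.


For the 2-parameter normal family, the Fisher metric has:
  g11 = 1/sigma^2, g22 = 2/sigma^2.
sigma = 11, sigma^2 = 121.
g22 = 0.016529

0.016529


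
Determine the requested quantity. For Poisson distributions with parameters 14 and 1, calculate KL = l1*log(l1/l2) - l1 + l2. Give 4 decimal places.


KL divergence for Poisson:
KL = l1*log(l1/l2) - l1 + l2.
l1 = 14, l2 = 1.
log(14/1) = 2.639057.
l1*log(l1/l2) = 14 * 2.639057 = 36.946803.
KL = 36.946803 - 14 + 1 = 23.9468

23.9468


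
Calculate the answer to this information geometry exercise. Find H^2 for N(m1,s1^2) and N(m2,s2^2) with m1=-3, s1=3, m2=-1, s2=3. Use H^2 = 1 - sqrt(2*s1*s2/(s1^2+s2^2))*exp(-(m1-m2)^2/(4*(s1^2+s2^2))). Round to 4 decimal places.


Squared Hellinger distance for Gaussians:
H^2 = 1 - sqrt(2*s1*s2/(s1^2+s2^2)) * exp(-(m1-m2)^2/(4*(s1^2+s2^2))).
s1^2 = 9, s2^2 = 9, s1^2+s2^2 = 18.
sqrt(2*3*3/(18)) = 1.0.
(m1-m2)^2 = (-2)^2 = 4.
exp(-4/(4*18)) = exp(-0.055556) = 0.945959.
H^2 = 1 - 1.0*0.945959 = 0.0540

0.0540


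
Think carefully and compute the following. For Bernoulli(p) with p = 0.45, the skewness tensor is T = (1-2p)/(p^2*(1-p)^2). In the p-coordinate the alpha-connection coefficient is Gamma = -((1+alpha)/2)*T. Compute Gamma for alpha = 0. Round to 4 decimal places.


Skewness (Amari-Chentsov) tensor: T = (1-2p)/(p^2*(1-p)^2).
p = 0.45, 1-2p = 0.1, p^2 = 0.2025, (1-p)^2 = 0.3025.
T = 0.1/(0.2025 * 0.3025) = 1.632486.
In the p-coordinate, Gamma^(alpha) = Gamma^(0) - (alpha/2)*T with Gamma^(0) = (1/2)*g'(p) = -T/2,
so Gamma^(alpha) = -((1+alpha)/2)*T.
alpha = 0, -(1+alpha)/2 = -0.5.
Gamma = -0.5 * 1.632486 = -0.8162

-0.8162


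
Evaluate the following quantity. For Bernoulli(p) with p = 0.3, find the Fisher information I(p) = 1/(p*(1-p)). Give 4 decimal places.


For Bernoulli(p), Fisher information is I(p) = 1/(p*(1-p)).
p = 0.3, 1-p = 0.7.
p*(1-p) = 0.21.
I(p) = 1/0.21 = 4.7619

4.7619


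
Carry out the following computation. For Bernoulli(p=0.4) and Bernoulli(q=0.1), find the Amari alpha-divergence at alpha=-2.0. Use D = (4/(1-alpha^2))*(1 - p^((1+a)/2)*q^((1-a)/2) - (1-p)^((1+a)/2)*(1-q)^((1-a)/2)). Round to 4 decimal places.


Amari alpha-divergence:
D = (4/(1-alpha^2))*(1 - p^((1+a)/2)*q^((1-a)/2) - (1-p)^((1+a)/2)*(1-q)^((1-a)/2)).
alpha = -2.0, p = 0.4, q = 0.1.
e1 = (1+alpha)/2 = -0.5, e2 = (1-alpha)/2 = 1.5.
t1 = p^e1 * q^e2 = 0.4^-0.5 * 0.1^1.5 = 0.05.
t2 = (1-p)^e1 * (1-q)^e2 = 0.6^-0.5 * 0.9^1.5 = 1.10227.
4/(1-alpha^2) = -1.333333.
D = -1.333333*(1 - 0.05 - 1.10227) = 0.2030

0.2030


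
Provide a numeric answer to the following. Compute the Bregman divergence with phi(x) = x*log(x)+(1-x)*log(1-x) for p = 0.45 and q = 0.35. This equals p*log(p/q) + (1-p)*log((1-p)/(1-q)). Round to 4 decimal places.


Bregman divergence with negative entropy generator:
D = p*log(p/q) + (1-p)*log((1-p)/(1-q)).
p = 0.45, q = 0.35.
p*log(p/q) = 0.45*log(0.45/0.35) = 0.113091.
(1-p)*log((1-p)/(1-q)) = 0.55*log(0.55/0.65) = -0.09188.
D = 0.113091 + -0.09188 = 0.0212

0.0212


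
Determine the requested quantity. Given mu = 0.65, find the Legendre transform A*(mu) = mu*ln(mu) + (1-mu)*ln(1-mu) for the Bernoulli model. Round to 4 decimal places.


Legendre transform for Bernoulli:
A*(mu) = mu*log(mu) + (1-mu)*log(1-mu).
mu = 0.65, 1-mu = 0.35.
mu*log(mu) = 0.65*log(0.65) = -0.280009.
(1-mu)*log(1-mu) = 0.35*log(0.35) = -0.367438.
A* = -0.280009 + -0.367438 = -0.6474

-0.6474


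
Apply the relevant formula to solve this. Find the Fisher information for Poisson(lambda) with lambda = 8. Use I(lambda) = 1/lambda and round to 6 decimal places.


Fisher information for Poisson: I(lambda) = 1/lambda.
lambda = 8.
I(lambda) = 1/8 = 0.125000

0.125000


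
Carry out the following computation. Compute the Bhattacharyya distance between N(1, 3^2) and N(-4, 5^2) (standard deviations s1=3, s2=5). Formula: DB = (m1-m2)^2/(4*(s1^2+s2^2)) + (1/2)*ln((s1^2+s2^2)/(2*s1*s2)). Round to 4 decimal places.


Bhattacharyya distance between two Gaussians:
DB = (m1-m2)^2/(4*(s1^2+s2^2)) + (1/2)*ln((s1^2+s2^2)/(2*s1*s2)).
(m1-m2)^2 = (5)^2 = 25.
s1^2+s2^2 = 9 + 25 = 34.
term1 = 25/136 = 0.183824.
term2 = 0.5*ln(34/30.0) = 0.062582.
DB = 0.183824 + 0.062582 = 0.2464

0.2464


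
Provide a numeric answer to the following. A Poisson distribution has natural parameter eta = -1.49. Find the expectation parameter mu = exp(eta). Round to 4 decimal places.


Expectation parameter for Poisson exponential family:
mu = exp(eta).
eta = -1.49.
mu = exp(-1.49) = 0.2254

0.2254


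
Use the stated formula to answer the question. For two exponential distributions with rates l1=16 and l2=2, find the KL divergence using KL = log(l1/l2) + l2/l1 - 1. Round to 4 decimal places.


KL divergence for exponential family:
KL = log(l1/l2) + l2/l1 - 1.
log(16/2) = 2.079442.
2/16 = 0.125.
KL = 2.079442 + 0.125 - 1 = 1.2044

1.2044


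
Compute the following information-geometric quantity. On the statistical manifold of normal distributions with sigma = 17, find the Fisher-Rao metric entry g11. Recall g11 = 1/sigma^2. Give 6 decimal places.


For the 2-parameter normal family, the Fisher metric has:
  g11 = 1/sigma^2, g22 = 2/sigma^2.
sigma = 17, sigma^2 = 289.
g11 = 0.003460

0.003460


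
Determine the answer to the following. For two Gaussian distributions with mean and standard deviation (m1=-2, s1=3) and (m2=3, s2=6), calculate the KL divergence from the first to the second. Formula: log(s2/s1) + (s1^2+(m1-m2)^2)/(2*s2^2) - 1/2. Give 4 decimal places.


KL divergence between normal distributions:
KL = log(s2/s1) + (s1^2 + (m1-m2)^2)/(2*s2^2) - 1/2.
log(6/3) = 0.693147.
(3^2 + (-2-3)^2)/(2*6^2) = (9 + 25)/72 = 0.472222.
KL = 0.693147 + 0.472222 - 0.5 = 0.6654

0.6654


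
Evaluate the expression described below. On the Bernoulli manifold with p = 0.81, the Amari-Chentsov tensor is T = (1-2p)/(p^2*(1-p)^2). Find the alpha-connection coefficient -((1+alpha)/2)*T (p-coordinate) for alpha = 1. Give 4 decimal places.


Skewness (Amari-Chentsov) tensor: T = (1-2p)/(p^2*(1-p)^2).
p = 0.81, 1-2p = -0.62, p^2 = 0.6561, (1-p)^2 = 0.0361.
T = -0.62/(0.6561 * 0.0361) = -26.176673.
In the p-coordinate, Gamma^(alpha) = Gamma^(0) - (alpha/2)*T with Gamma^(0) = (1/2)*g'(p) = -T/2,
so Gamma^(alpha) = -((1+alpha)/2)*T.
alpha = 1, -(1+alpha)/2 = -1.0.
Gamma = -1.0 * -26.176673 = 26.1767

26.1767


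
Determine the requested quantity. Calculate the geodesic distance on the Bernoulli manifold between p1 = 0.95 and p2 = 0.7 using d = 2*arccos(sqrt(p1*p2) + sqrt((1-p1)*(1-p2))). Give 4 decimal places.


Geodesic distance on Bernoulli manifold:
d(p1,p2) = 2*arccos(sqrt(p1*p2) + sqrt((1-p1)*(1-p2))).
sqrt(p1*p2) = sqrt(0.95*0.7) = 0.815475.
sqrt((1-p1)*(1-p2)) = sqrt(0.05*0.3) = 0.122474.
arg = 0.815475 + 0.122474 = 0.93795.
d = 2*arccos(0.93795) = 0.7083

0.7083


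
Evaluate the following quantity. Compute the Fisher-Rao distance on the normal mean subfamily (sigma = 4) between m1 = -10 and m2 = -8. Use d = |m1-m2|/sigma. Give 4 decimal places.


On the fixed-variance normal subfamily, geodesic distance = |m1-m2|/sigma.
|-10 - -8| = 2.
sigma = 4.
d = 2/4 = 0.5000

0.5000


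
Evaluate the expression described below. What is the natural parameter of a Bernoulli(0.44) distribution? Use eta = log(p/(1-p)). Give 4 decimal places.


Natural parameter for Bernoulli: eta = log(p/(1-p)).
p = 0.44, 1-p = 0.56.
p/(1-p) = 0.785714.
eta = log(0.785714) = -0.2412

-0.2412


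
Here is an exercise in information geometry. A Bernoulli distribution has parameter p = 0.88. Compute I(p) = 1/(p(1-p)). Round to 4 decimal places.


For Bernoulli(p), Fisher information is I(p) = 1/(p*(1-p)).
p = 0.88, 1-p = 0.12.
p*(1-p) = 0.1056.
I(p) = 1/0.1056 = 9.4697

9.4697


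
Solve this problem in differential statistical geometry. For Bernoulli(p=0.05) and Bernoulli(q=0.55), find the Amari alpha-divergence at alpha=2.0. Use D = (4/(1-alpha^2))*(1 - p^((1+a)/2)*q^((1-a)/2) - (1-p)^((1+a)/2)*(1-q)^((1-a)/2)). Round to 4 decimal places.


Amari alpha-divergence:
D = (4/(1-alpha^2))*(1 - p^((1+a)/2)*q^((1-a)/2) - (1-p)^((1+a)/2)*(1-q)^((1-a)/2)).
alpha = 2.0, p = 0.05, q = 0.55.
e1 = (1+alpha)/2 = 1.5, e2 = (1-alpha)/2 = -0.5.
t1 = p^e1 * q^e2 = 0.05^1.5 * 0.55^-0.5 = 0.015076.
t2 = (1-p)^e1 * (1-q)^e2 = 0.95^1.5 * 0.45^-0.5 = 1.380318.
4/(1-alpha^2) = -1.333333.
D = -1.333333*(1 - 0.015076 - 1.380318) = 0.5272

0.5272


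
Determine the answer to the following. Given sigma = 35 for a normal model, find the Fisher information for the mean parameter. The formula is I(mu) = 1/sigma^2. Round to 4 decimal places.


The Fisher information for the mean of a normal distribution is I(mu) = 1/sigma^2.
sigma = 35, so sigma^2 = 1225.
I(mu) = 1/1225 = 0.0008

0.0008


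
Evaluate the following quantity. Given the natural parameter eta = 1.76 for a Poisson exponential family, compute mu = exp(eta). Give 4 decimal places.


Expectation parameter for Poisson exponential family:
mu = exp(eta).
eta = 1.76.
mu = exp(1.76) = 5.8124

5.8124


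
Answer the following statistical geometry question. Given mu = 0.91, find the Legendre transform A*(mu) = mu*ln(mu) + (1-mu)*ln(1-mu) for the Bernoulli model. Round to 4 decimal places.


Legendre transform for Bernoulli:
A*(mu) = mu*log(mu) + (1-mu)*log(1-mu).
mu = 0.91, 1-mu = 0.09.
mu*log(mu) = 0.91*log(0.91) = -0.085823.
(1-mu)*log(1-mu) = 0.09*log(0.09) = -0.216715.
A* = -0.085823 + -0.216715 = -0.3025

-0.3025


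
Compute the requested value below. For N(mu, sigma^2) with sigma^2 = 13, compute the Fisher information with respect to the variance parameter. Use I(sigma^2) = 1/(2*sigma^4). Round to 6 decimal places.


Fisher information for variance: I(sigma^2) = 1/(2*sigma^4).
sigma^2 = 13, so sigma^4 = 169.
I = 1/(2*169) = 1/338 = 0.002959

0.002959


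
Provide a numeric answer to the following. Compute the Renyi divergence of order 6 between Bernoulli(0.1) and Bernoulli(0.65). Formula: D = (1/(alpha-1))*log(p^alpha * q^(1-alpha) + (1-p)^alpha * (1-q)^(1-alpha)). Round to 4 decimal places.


Renyi divergence of order alpha between Bernoulli distributions:
D = (1/(alpha-1))*log(p^alpha * q^(1-alpha) + (1-p)^alpha * (1-q)^(1-alpha)).
alpha = 6, p = 0.1, q = 0.65.
p^alpha * q^(1-alpha) = 0.1^6 * 0.65^-5 = 9e-06.
(1-p)^alpha * (1-q)^(1-alpha) = 0.9^6 * 0.35^-5 = 101.184697.
sum = 9e-06 + 101.184697 = 101.184705.
D = (1/5)*log(101.184705) = 0.9234

0.9234


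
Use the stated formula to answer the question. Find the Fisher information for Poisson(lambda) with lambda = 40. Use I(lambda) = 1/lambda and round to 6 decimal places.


Fisher information for Poisson: I(lambda) = 1/lambda.
lambda = 40.
I(lambda) = 1/40 = 0.025000

0.025000


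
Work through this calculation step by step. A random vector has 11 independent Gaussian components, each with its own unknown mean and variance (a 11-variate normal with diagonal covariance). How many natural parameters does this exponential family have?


Exponential family dimension calculation:
Each univariate normal has two natural parameters (mu/sigma^2 and -1/(2 sigma^2)).
With 11 independent components, dim = 2 * 11 = 22.

22


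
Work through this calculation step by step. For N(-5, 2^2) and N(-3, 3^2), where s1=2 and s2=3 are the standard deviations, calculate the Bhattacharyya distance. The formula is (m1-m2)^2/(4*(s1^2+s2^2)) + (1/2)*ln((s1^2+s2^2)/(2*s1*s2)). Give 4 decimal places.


Bhattacharyya distance between two Gaussians:
DB = (m1-m2)^2/(4*(s1^2+s2^2)) + (1/2)*ln((s1^2+s2^2)/(2*s1*s2)).
(m1-m2)^2 = (-2)^2 = 4.
s1^2+s2^2 = 4 + 9 = 13.
term1 = 4/52 = 0.076923.
term2 = 0.5*ln(13/12.0) = 0.040021.
DB = 0.076923 + 0.040021 = 0.1169

0.1169


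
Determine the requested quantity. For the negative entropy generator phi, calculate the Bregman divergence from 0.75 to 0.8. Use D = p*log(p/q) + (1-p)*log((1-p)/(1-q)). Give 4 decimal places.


Bregman divergence with negative entropy generator:
D = p*log(p/q) + (1-p)*log((1-p)/(1-q)).
p = 0.75, q = 0.8.
p*log(p/q) = 0.75*log(0.75/0.8) = -0.048404.
(1-p)*log((1-p)/(1-q)) = 0.25*log(0.25/0.2) = 0.055786.
D = -0.048404 + 0.055786 = 0.0074

0.0074


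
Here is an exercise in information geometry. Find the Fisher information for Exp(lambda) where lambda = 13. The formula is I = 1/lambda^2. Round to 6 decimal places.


Fisher information for exponential: I(lambda) = 1/lambda^2.
lambda = 13, lambda^2 = 169.
I = 1/169 = 0.005917

0.005917


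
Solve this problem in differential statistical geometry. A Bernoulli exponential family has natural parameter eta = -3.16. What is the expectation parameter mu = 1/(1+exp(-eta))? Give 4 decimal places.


Dual coordinate (expectation parameter) for Bernoulli:
mu = 1/(1+exp(-eta)).
eta = -3.16.
exp(-eta) = exp(3.16) = 23.570596.
mu = 1/(1+23.570596) = 0.0407

0.0407


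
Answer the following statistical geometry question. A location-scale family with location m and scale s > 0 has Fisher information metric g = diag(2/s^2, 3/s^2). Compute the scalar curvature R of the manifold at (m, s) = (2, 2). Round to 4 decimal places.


The metric has the form g = (A dm^2 + B ds^2)/s^2 with A = 2, B = 3.
Substitute u = sqrt(A/B)*m: g = B*(du^2 + ds^2)/s^2, i.e. B times the
Poincare upper half-plane metric, which has constant Gaussian curvature -1.
Scaling a 2D metric by a constant c divides the Gaussian curvature by c,
so K = -1/B = -1/(3) = -0.3333 everywhere (the point (m, s) = (2, 2) is irrelevant:
the curvature is constant).
Scalar curvature in dimension 2: R = 2K = -2/(3) = -0.6667.

-0.6667


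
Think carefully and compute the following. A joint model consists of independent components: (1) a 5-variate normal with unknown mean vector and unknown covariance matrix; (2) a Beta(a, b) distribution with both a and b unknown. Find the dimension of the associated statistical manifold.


The dimension of a statistical manifold equals the number of free
(independent) real parameters of the model. For a product of independent
blocks the parameter counts add.
- 5-variate normal: 5 (mean) + 5*6/2 = 15 (symmetric covariance) = 20.
- Beta (a, b): 2.
Total = 20 + 2 = 22.
Dimension = 22

22


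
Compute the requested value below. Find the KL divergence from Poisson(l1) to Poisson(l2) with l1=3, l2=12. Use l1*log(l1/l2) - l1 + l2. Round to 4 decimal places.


KL divergence for Poisson:
KL = l1*log(l1/l2) - l1 + l2.
l1 = 3, l2 = 12.
log(3/12) = -1.386294.
l1*log(l1/l2) = 3 * -1.386294 = -4.158883.
KL = -4.158883 - 3 + 12 = 4.8411

4.8411


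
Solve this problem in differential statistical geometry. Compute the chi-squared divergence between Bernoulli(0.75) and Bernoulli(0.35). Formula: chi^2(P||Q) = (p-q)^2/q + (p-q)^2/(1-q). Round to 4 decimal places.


Chi-squared divergence between Bernoulli distributions:
chi^2 = (p-q)^2/q + (p-q)^2/(1-q).
p = 0.75, q = 0.35, p-q = 0.4.
(p-q)^2 = 0.16.
term1 = 0.16/0.35 = 0.457143.
term2 = 0.16/0.65 = 0.246154.
chi^2 = 0.457143 + 0.246154 = 0.7033

0.7033


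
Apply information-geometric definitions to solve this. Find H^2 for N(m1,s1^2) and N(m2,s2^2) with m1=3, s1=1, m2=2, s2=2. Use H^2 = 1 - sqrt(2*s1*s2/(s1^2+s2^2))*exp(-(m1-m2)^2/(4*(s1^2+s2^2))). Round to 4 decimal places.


Squared Hellinger distance for Gaussians:
H^2 = 1 - sqrt(2*s1*s2/(s1^2+s2^2)) * exp(-(m1-m2)^2/(4*(s1^2+s2^2))).
s1^2 = 1, s2^2 = 4, s1^2+s2^2 = 5.
sqrt(2*1*2/(5)) = 0.894427.
(m1-m2)^2 = (1)^2 = 1.
exp(-1/(4*5)) = exp(-0.05) = 0.951229.
H^2 = 1 - 0.894427*0.951229 = 0.1492

0.1492


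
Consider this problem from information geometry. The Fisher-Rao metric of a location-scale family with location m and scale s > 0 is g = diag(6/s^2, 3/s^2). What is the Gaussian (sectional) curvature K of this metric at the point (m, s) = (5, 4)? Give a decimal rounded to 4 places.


The metric has the form g = (A dm^2 + B ds^2)/s^2 with A = 6, B = 3.
Substitute u = sqrt(A/B)*m: g = B*(du^2 + ds^2)/s^2, i.e. B times the
Poincare upper half-plane metric, which has constant Gaussian curvature -1.
Scaling a 2D metric by a constant c divides the Gaussian curvature by c,
so K = -1/B = -1/(3) = -0.3333 everywhere (the point (m, s) = (5, 4) is irrelevant:
the curvature is constant).
The requested Gaussian curvature is K = -0.3333.

-0.3333


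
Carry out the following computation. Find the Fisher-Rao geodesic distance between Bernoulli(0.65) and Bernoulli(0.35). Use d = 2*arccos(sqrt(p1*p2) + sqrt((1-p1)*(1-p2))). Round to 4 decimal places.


Geodesic distance on Bernoulli manifold:
d(p1,p2) = 2*arccos(sqrt(p1*p2) + sqrt((1-p1)*(1-p2))).
sqrt(p1*p2) = sqrt(0.65*0.35) = 0.47697.
sqrt((1-p1)*(1-p2)) = sqrt(0.35*0.65) = 0.47697.
arg = 0.47697 + 0.47697 = 0.953939.
d = 2*arccos(0.953939) = 0.6094

0.6094


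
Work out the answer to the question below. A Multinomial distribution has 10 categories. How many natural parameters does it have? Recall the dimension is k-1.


Exponential family dimension calculation:
For Multinomial with k=10 categories, dim = k-1 = 9.

9


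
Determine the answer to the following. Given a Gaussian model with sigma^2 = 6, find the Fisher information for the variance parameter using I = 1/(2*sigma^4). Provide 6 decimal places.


Fisher information for variance: I(sigma^2) = 1/(2*sigma^4).
sigma^2 = 6, so sigma^4 = 36.
I = 1/(2*36) = 1/72 = 0.013889

0.013889


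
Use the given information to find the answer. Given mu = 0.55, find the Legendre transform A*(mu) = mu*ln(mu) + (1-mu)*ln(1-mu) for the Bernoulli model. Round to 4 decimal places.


Legendre transform for Bernoulli:
A*(mu) = mu*log(mu) + (1-mu)*log(1-mu).
mu = 0.55, 1-mu = 0.45.
mu*log(mu) = 0.55*log(0.55) = -0.32881.
(1-mu)*log(1-mu) = 0.45*log(0.45) = -0.359328.
A* = -0.32881 + -0.359328 = -0.6881

-0.6881


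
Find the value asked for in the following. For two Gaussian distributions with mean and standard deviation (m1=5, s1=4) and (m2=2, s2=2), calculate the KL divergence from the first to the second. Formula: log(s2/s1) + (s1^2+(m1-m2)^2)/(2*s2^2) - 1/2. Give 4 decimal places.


KL divergence between normal distributions:
KL = log(s2/s1) + (s1^2 + (m1-m2)^2)/(2*s2^2) - 1/2.
log(2/4) = -0.693147.
(4^2 + (5-2)^2)/(2*2^2) = (16 + 9)/8 = 3.125.
KL = -0.693147 + 3.125 - 0.5 = 1.9319

1.9319


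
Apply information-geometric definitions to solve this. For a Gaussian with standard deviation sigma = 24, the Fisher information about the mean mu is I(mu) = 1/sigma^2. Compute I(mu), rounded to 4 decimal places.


The Fisher information for the mean of a normal distribution is I(mu) = 1/sigma^2.
sigma = 24, so sigma^2 = 576.
I(mu) = 1/576 = 0.0017

0.0017


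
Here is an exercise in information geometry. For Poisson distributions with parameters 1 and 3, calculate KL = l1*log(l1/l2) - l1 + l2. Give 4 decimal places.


KL divergence for Poisson:
KL = l1*log(l1/l2) - l1 + l2.
l1 = 1, l2 = 3.
log(1/3) = -1.098612.
l1*log(l1/l2) = 1 * -1.098612 = -1.098612.
KL = -1.098612 - 1 + 3 = 0.9014

0.9014


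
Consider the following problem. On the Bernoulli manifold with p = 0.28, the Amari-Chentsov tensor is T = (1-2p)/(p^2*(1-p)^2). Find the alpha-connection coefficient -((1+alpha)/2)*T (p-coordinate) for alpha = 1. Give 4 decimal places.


Skewness (Amari-Chentsov) tensor: T = (1-2p)/(p^2*(1-p)^2).
p = 0.28, 1-2p = 0.44, p^2 = 0.0784, (1-p)^2 = 0.5184.
T = 0.44/(0.0784 * 0.5184) = 10.82609.
In the p-coordinate, Gamma^(alpha) = Gamma^(0) - (alpha/2)*T with Gamma^(0) = (1/2)*g'(p) = -T/2,
so Gamma^(alpha) = -((1+alpha)/2)*T.
alpha = 1, -(1+alpha)/2 = -1.0.
Gamma = -1.0 * 10.82609 = -10.8261

-10.8261


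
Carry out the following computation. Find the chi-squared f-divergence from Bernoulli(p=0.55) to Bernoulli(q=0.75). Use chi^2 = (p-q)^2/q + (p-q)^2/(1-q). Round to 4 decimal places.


Chi-squared divergence between Bernoulli distributions:
chi^2 = (p-q)^2/q + (p-q)^2/(1-q).
p = 0.55, q = 0.75, p-q = -0.2.
(p-q)^2 = 0.04.
term1 = 0.04/0.75 = 0.053333.
term2 = 0.04/0.25 = 0.16.
chi^2 = 0.053333 + 0.16 = 0.2133

0.2133


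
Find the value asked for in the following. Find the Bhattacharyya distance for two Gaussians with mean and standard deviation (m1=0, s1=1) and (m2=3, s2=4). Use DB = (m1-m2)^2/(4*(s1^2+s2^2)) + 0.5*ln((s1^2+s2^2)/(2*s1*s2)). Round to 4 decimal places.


Bhattacharyya distance between two Gaussians:
DB = (m1-m2)^2/(4*(s1^2+s2^2)) + (1/2)*ln((s1^2+s2^2)/(2*s1*s2)).
(m1-m2)^2 = (-3)^2 = 9.
s1^2+s2^2 = 1 + 16 = 17.
term1 = 9/68 = 0.132353.
term2 = 0.5*ln(17/8.0) = 0.376886.
DB = 0.132353 + 0.376886 = 0.5092

0.5092


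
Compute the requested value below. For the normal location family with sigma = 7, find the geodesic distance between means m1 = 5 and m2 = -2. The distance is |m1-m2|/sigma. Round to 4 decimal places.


On the fixed-variance normal subfamily, geodesic distance = |m1-m2|/sigma.
|5 - -2| = 7.
sigma = 7.
d = 7/7 = 1.0000

1.0000


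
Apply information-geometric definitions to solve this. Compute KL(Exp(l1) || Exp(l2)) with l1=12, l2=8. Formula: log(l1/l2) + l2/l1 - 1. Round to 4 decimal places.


KL divergence for exponential family:
KL = log(l1/l2) + l2/l1 - 1.
log(12/8) = 0.405465.
8/12 = 0.666667.
KL = 0.405465 + 0.666667 - 1 = 0.0721

0.0721


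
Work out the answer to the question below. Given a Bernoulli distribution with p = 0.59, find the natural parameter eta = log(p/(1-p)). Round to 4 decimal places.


Natural parameter for Bernoulli: eta = log(p/(1-p)).
p = 0.59, 1-p = 0.41.
p/(1-p) = 1.439024.
eta = log(1.439024) = 0.3640

0.3640


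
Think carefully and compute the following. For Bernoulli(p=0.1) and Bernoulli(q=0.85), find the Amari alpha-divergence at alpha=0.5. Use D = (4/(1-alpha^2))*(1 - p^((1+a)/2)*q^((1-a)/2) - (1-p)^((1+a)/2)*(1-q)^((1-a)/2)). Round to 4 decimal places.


Amari alpha-divergence:
D = (4/(1-alpha^2))*(1 - p^((1+a)/2)*q^((1-a)/2) - (1-p)^((1+a)/2)*(1-q)^((1-a)/2)).
alpha = 0.5, p = 0.1, q = 0.85.
e1 = (1+alpha)/2 = 0.75, e2 = (1-alpha)/2 = 0.25.
t1 = p^e1 * q^e2 = 0.1^0.75 * 0.85^0.25 = 0.170748.
t2 = (1-p)^e1 * (1-q)^e2 = 0.9^0.75 * 0.15^0.25 = 0.575049.
4/(1-alpha^2) = 5.333333.
D = 5.333333*(1 - 0.170748 - 0.575049) = 1.3558

1.3558


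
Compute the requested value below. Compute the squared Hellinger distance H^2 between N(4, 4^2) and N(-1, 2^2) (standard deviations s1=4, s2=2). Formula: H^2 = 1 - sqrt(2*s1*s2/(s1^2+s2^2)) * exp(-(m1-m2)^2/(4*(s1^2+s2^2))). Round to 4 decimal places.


Squared Hellinger distance for Gaussians:
H^2 = 1 - sqrt(2*s1*s2/(s1^2+s2^2)) * exp(-(m1-m2)^2/(4*(s1^2+s2^2))).
s1^2 = 16, s2^2 = 4, s1^2+s2^2 = 20.
sqrt(2*4*2/(20)) = 0.894427.
(m1-m2)^2 = (5)^2 = 25.
exp(-25/(4*20)) = exp(-0.3125) = 0.731616.
H^2 = 1 - 0.894427*0.731616 = 0.3456

0.3456


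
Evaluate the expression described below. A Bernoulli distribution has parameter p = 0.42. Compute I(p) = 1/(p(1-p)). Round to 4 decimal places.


For Bernoulli(p), Fisher information is I(p) = 1/(p*(1-p)).
p = 0.42, 1-p = 0.58.
p*(1-p) = 0.2436.
I(p) = 1/0.2436 = 4.1051

4.1051


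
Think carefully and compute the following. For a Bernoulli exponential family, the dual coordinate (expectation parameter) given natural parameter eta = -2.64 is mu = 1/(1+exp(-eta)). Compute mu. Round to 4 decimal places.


Dual coordinate (expectation parameter) for Bernoulli:
mu = 1/(1+exp(-eta)).
eta = -2.64.
exp(-eta) = exp(2.64) = 14.013204.
mu = 1/(1+14.013204) = 0.0666

0.0666


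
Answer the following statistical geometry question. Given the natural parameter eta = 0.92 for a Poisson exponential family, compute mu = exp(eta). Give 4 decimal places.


Expectation parameter for Poisson exponential family:
mu = exp(eta).
eta = 0.92.
mu = exp(0.92) = 2.5093

2.5093


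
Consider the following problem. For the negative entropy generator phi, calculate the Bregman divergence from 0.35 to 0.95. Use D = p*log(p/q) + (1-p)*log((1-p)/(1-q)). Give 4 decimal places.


Bregman divergence with negative entropy generator:
D = p*log(p/q) + (1-p)*log((1-p)/(1-q)).
p = 0.35, q = 0.95.
p*log(p/q) = 0.35*log(0.35/0.95) = -0.349485.
(1-p)*log((1-p)/(1-q)) = 0.65*log(0.65/0.05) = 1.667217.
D = -0.349485 + 1.667217 = 1.3177

1.3177


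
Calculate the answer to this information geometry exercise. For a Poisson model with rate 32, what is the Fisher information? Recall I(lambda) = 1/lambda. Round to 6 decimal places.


Fisher information for Poisson: I(lambda) = 1/lambda.
lambda = 32.
I(lambda) = 1/32 = 0.031250

0.031250


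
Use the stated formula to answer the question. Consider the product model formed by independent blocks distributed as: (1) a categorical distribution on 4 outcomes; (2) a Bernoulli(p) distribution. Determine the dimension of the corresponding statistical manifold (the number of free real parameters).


The dimension of a statistical manifold equals the number of free
(independent) real parameters of the model. For a product of independent
blocks the parameter counts add.
- categorical on 4 outcomes (probabilities sum to 1): 4-1 = 3.
- Bernoulli (p): 1.
Total = 3 + 1 = 4.
Dimension = 4

4


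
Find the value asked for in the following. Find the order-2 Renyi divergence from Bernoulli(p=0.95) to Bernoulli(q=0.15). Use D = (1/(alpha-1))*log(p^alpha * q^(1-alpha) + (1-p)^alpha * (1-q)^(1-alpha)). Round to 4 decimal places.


Renyi divergence of order alpha between Bernoulli distributions:
D = (1/(alpha-1))*log(p^alpha * q^(1-alpha) + (1-p)^alpha * (1-q)^(1-alpha)).
alpha = 2, p = 0.95, q = 0.15.
p^alpha * q^(1-alpha) = 0.95^2 * 0.15^-1 = 6.016667.
(1-p)^alpha * (1-q)^(1-alpha) = 0.05^2 * 0.85^-1 = 0.002941.
sum = 6.016667 + 0.002941 = 6.019608.
D = (1/1)*log(6.019608) = 1.7950

1.7950


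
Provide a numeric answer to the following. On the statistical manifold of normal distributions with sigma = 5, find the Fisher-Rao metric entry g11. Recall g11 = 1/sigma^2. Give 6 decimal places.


For the 2-parameter normal family, the Fisher metric has:
  g11 = 1/sigma^2, g22 = 2/sigma^2.
sigma = 5, sigma^2 = 25.
g11 = 0.040000

0.040000


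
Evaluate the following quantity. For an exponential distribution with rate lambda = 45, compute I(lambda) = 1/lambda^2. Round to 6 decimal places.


Fisher information for exponential: I(lambda) = 1/lambda^2.
lambda = 45, lambda^2 = 2025.
I = 1/2025 = 0.000494

0.000494


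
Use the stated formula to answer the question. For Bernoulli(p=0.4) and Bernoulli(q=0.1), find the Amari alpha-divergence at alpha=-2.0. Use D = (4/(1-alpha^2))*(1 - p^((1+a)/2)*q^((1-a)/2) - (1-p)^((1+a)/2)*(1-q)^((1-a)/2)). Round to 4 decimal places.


Amari alpha-divergence:
D = (4/(1-alpha^2))*(1 - p^((1+a)/2)*q^((1-a)/2) - (1-p)^((1+a)/2)*(1-q)^((1-a)/2)).
alpha = -2.0, p = 0.4, q = 0.1.
e1 = (1+alpha)/2 = -0.5, e2 = (1-alpha)/2 = 1.5.
t1 = p^e1 * q^e2 = 0.4^-0.5 * 0.1^1.5 = 0.05.
t2 = (1-p)^e1 * (1-q)^e2 = 0.6^-0.5 * 0.9^1.5 = 1.10227.
4/(1-alpha^2) = -1.333333.
D = -1.333333*(1 - 0.05 - 1.10227) = 0.2030

0.2030
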